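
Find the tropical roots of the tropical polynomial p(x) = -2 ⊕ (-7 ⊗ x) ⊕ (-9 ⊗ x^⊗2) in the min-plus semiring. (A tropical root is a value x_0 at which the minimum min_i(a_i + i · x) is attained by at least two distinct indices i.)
Roots: {2, 5}

Each tropical root is a break point of the lower envelope of the lines y = a_i + i · x (there are 3 lines, with slopes 0, 1, ..., 2). Only the lines that attain the minimum somewhere contribute to roots; other lines are dominated. Here the surviving (envelope) indices are i = 2, i = 1, i = 0.
Intersections between consecutive envelope lines give the roots: for adjacent envelope indices i < j the intersection is x = (a_i − a_j) / (j − i). Reading off the sorted break points: {2, 5}.
Verification: at each break x_0, at least two indices attain the minimum of min_i(a_i + i · x_0).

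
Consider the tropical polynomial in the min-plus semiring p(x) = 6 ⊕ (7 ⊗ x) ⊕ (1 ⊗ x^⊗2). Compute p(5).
p(5) = 6

A tropical monomial a ⊗ x^⊗i evaluates to a + i · x. Evaluating each term at x = 5:
  Term 0 contributes 6 + 0 · 5 = 6
  Term 1 contributes 7 + 1 · 5 = 12
  Term 2 contributes 1 + 2 · 5 = 11
p(5) = ⊕ of these = min[6, 12, 11] = 6.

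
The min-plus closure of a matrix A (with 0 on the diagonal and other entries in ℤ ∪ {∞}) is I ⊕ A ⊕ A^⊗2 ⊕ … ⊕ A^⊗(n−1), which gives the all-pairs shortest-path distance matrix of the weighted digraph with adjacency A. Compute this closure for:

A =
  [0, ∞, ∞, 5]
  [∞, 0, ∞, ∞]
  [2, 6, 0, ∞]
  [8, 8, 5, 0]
Closure =
  [0, 13, 10, 5]
  [∞, 0, ∞, ∞]
  [2, 6, 0, 7]
  [7, 8, 5, 0]

This is the Floyd-Warshall all-pairs shortest-path computation. For each intermediate vertex k = 0, 1, …, 3, update dist[i][j] ← min(dist[i][j], dist[i][k] + dist[k][j]). The final matrix gives, for each (i, j), the minimum total weight of any directed path from i to j (possibly empty when i = j).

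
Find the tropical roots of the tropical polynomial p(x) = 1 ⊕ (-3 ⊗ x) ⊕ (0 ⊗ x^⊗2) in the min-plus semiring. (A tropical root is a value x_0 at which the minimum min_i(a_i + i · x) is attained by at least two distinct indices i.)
Roots: {-3, 4}

Each tropical root is a break point of the lower envelope of the lines y = a_i + i · x (there are 3 lines, with slopes 0, 1, ..., 2). Only the lines that attain the minimum somewhere contribute to roots; other lines are dominated. Here the surviving (envelope) indices are i = 2, i = 1, i = 0.
Intersections between consecutive envelope lines give the roots: for adjacent envelope indices i < j the intersection is x = (a_i − a_j) / (j − i). Reading off the sorted break points: {-3, 4}.
Verification: at each break x_0, at least two indices attain the minimum of min_i(a_i + i · x_0).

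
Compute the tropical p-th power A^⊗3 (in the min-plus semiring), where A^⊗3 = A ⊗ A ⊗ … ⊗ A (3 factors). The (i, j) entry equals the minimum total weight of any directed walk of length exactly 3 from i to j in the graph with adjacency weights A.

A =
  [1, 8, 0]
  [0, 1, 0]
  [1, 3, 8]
A^⊗3 =
  [2, 4, 1]
  [1, 3, 1]
  [2, 4, 2]

Each entry (A^⊗3)_ij equals the minimum over all length-3 walks i = v_0 → v_1 → … → v_3 = j of Σ_t A[v_t][v_{t+1}]. For example, for (i, j) = (0, 2) we minimise over 9 possible intermediate vertex sequences; the minimum is 1, attained along the walk 0 → 2 → 0 → 2.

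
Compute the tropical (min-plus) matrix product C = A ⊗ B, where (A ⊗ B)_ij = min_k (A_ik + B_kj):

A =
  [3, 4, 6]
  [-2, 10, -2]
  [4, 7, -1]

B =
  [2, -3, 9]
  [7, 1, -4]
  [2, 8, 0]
A ⊗ B =
  [5, 0, 0]
  [0, -5, -2]
  [1, 1, -1]

Apply the min-plus product entry-by-entry:
  C[0][0] = min over k of (A[0][0] + B[0][0] = 3 + 2 = 5, A[0][1] + B[1][0] = 4 + 7 = 11, A[0][2] + B[2][0] = 6 + 2 = 8) = 5 (attained at k = 0)
  C[0][1] = min over k of (A[0][0] + B[0][1] = 3 + -3 = 0, A[0][1] + B[1][1] = 4 + 1 = 5, A[0][2] + B[2][1] = 6 + 8 = 14) = 0 (attained at k = 0)
  C[0][2] = min over k of (A[0][0] + B[0][2] = 3 + 9 = 12, A[0][1] + B[1][2] = 4 + -4 = 0, A[0][2] + B[2][2] = 6 + 0 = 6) = 0 (attained at k = 1)
  C[1][0] = min over k of (A[1][0] + B[0][0] = -2 + 2 = 0, A[1][1] + B[1][0] = 10 + 7 = 17, A[1][2] + B[2][0] = -2 + 2 = 0) = 0 (attained at k = 0)
  C[1][1] = min over k of (A[1][0] + B[0][1] = -2 + -3 = -5, A[1][1] + B[1][1] = 10 + 1 = 11, A[1][2] + B[2][1] = -2 + 8 = 6) = -5 (attained at k = 0)
  C[1][2] = min over k of (A[1][0] + B[0][2] = -2 + 9 = 7, A[1][1] + B[1][2] = 10 + -4 = 6, A[1][2] + B[2][2] = -2 + 0 = -2) = -2 (attained at k = 2)
  C[2][0] = min over k of (A[2][0] + B[0][0] = 4 + 2 = 6, A[2][1] + B[1][0] = 7 + 7 = 14, A[2][2] + B[2][0] = -1 + 2 = 1) = 1 (attained at k = 2)
  C[2][1] = min over k of (A[2][0] + B[0][1] = 4 + -3 = 1, A[2][1] + B[1][1] = 7 + 1 = 8, A[2][2] + B[2][1] = -1 + 8 = 7) = 1 (attained at k = 0)
  C[2][2] = min over k of (A[2][0] + B[0][2] = 4 + 9 = 13, A[2][1] + B[1][2] = 7 + -4 = 3, A[2][2] + B[2][2] = -1 + 0 = -1) = -1 (attained at k = 2)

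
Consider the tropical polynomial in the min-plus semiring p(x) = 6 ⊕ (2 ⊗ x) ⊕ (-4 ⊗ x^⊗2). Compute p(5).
p(5) = 6

A tropical monomial a ⊗ x^⊗i evaluates to a + i · x. Evaluating each term at x = 5:
  Term 0 contributes 6 + 0 · 5 = 6
  Term 1 contributes 2 + 1 · 5 = 7
  Term 2 contributes -4 + 2 · 5 = 6
p(5) = ⊕ of these = min[6, 7, 6] = 6.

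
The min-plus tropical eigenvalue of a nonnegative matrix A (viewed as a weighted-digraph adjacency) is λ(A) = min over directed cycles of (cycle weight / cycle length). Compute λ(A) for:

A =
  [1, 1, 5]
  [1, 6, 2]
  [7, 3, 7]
λ(A) = 1

Enumerate directed cycles and compute their means (weight / length). Sample:
  cycle 0 → 0: weight = 1, length = 1, mean = 1/1 ≈ 1.000
  cycle 1 → 1: weight = 6, length = 1, mean = 6/1 ≈ 6.000
  cycle 2 → 2: weight = 7, length = 1, mean = 7/1 ≈ 7.000
  cycle 0 → 1 → 0: weight = 2, length = 2, mean = 2/2 ≈ 1.000
  cycle 0 → 2 → 0: weight = 12, length = 2, mean = 12/2 ≈ 6.000
  cycle 1 → 0 → 1: weight = 2, length = 2, mean = 2/2 ≈ 1.000
Minimum mean = 1.000, attained e.g. along the cycle 0 → 0 with weight 1 and length 1. So λ(A) = 1/1 = 1.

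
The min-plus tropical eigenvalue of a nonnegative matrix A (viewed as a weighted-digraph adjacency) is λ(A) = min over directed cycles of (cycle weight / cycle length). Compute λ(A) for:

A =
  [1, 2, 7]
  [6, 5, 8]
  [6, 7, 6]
λ(A) = 1

Enumerate directed cycles and compute their means (weight / length). Sample:
  cycle 0 → 0: weight = 1, length = 1, mean = 1/1 ≈ 1.000
  cycle 1 → 1: weight = 5, length = 1, mean = 5/1 ≈ 5.000
  cycle 2 → 2: weight = 6, length = 1, mean = 6/1 ≈ 6.000
  cycle 0 → 1 → 0: weight = 8, length = 2, mean = 8/2 ≈ 4.000
  cycle 0 → 2 → 0: weight = 13, length = 2, mean = 13/2 ≈ 6.500
  cycle 1 → 0 → 1: weight = 8, length = 2, mean = 8/2 ≈ 4.000
Minimum mean = 1.000, attained e.g. along the cycle 0 → 0 with weight 1 and length 1. So λ(A) = 1/1 = 1.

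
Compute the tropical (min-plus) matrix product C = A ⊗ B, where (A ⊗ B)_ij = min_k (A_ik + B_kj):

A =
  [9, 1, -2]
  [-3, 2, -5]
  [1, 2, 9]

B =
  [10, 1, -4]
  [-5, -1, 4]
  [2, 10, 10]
A ⊗ B =
  [-4, 0, 5]
  [-3, -2, -7]
  [-3, 1, -3]

Apply the min-plus product entry-by-entry:
  C[0][0] = min over k of (A[0][0] + B[0][0] = 9 + 10 = 19, A[0][1] + B[1][0] = 1 + -5 = -4, A[0][2] + B[2][0] = -2 + 2 = 0) = -4 (attained at k = 1)
  C[0][1] = min over k of (A[0][0] + B[0][1] = 9 + 1 = 10, A[0][1] + B[1][1] = 1 + -1 = 0, A[0][2] + B[2][1] = -2 + 10 = 8) = 0 (attained at k = 1)
  C[0][2] = min over k of (A[0][0] + B[0][2] = 9 + -4 = 5, A[0][1] + B[1][2] = 1 + 4 = 5, A[0][2] + B[2][2] = -2 + 10 = 8) = 5 (attained at k = 0)
  C[1][0] = min over k of (A[1][0] + B[0][0] = -3 + 10 = 7, A[1][1] + B[1][0] = 2 + -5 = -3, A[1][2] + B[2][0] = -5 + 2 = -3) = -3 (attained at k = 1)
  C[1][1] = min over k of (A[1][0] + B[0][1] = -3 + 1 = -2, A[1][1] + B[1][1] = 2 + -1 = 1, A[1][2] + B[2][1] = -5 + 10 = 5) = -2 (attained at k = 0)
  C[1][2] = min over k of (A[1][0] + B[0][2] = -3 + -4 = -7, A[1][1] + B[1][2] = 2 + 4 = 6, A[1][2] + B[2][2] = -5 + 10 = 5) = -7 (attained at k = 0)
  C[2][0] = min over k of (A[2][0] + B[0][0] = 1 + 10 = 11, A[2][1] + B[1][0] = 2 + -5 = -3, A[2][2] + B[2][0] = 9 + 2 = 11) = -3 (attained at k = 1)
  C[2][1] = min over k of (A[2][0] + B[0][1] = 1 + 1 = 2, A[2][1] + B[1][1] = 2 + -1 = 1, A[2][2] + B[2][1] = 9 + 10 = 19) = 1 (attained at k = 1)
  C[2][2] = min over k of (A[2][0] + B[0][2] = 1 + -4 = -3, A[2][1] + B[1][2] = 2 + 4 = 6, A[2][2] + B[2][2] = 9 + 10 = 19) = -3 (attained at k = 0)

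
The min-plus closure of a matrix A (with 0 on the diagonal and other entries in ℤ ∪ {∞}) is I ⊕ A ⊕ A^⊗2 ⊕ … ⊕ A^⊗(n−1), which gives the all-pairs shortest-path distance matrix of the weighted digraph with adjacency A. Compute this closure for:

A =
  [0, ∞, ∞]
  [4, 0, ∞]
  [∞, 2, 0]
Closure =
  [0, ∞, ∞]
  [4, 0, ∞]
  [6, 2, 0]

This is the Floyd-Warshall all-pairs shortest-path computation. For each intermediate vertex k = 0, 1, …, 2, update dist[i][j] ← min(dist[i][j], dist[i][k] + dist[k][j]). The final matrix gives, for each (i, j), the minimum total weight of any directed path from i to j (possibly empty when i = j).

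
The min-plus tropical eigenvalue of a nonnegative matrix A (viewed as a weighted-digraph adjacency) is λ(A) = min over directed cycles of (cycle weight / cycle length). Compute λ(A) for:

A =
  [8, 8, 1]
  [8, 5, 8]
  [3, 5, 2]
λ(A) = 2

Enumerate directed cycles and compute their means (weight / length). Sample:
  cycle 0 → 0: weight = 8, length = 1, mean = 8/1 ≈ 8.000
  cycle 1 → 1: weight = 5, length = 1, mean = 5/1 ≈ 5.000
  cycle 2 → 2: weight = 2, length = 1, mean = 2/1 ≈ 2.000
  cycle 0 → 1 → 0: weight = 16, length = 2, mean = 16/2 ≈ 8.000
  cycle 0 → 2 → 0: weight = 4, length = 2, mean = 4/2 ≈ 2.000
  cycle 1 → 0 → 1: weight = 16, length = 2, mean = 16/2 ≈ 8.000
Minimum mean = 2.000, attained e.g. along the cycle 2 → 2 with weight 2 and length 1. So λ(A) = 2/1 = 2.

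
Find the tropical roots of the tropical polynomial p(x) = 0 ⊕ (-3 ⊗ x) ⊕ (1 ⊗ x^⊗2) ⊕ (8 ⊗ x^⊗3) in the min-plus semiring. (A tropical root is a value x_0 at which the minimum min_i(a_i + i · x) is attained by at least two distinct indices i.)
Roots: {-7, -4, 3}

Each tropical root is a break point of the lower envelope of the lines y = a_i + i · x (there are 4 lines, with slopes 0, 1, ..., 3). Only the lines that attain the minimum somewhere contribute to roots; other lines are dominated. Here the surviving (envelope) indices are i = 3, i = 2, i = 1, i = 0.
Intersections between consecutive envelope lines give the roots: for adjacent envelope indices i < j the intersection is x = (a_i − a_j) / (j − i). Reading off the sorted break points: {-7, -4, 3}.
Verification: at each break x_0, at least two indices attain the minimum of min_i(a_i + i · x_0).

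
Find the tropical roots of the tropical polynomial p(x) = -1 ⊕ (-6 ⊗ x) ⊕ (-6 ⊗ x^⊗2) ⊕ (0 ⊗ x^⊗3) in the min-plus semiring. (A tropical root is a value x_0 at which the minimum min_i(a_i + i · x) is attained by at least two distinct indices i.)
Roots: {-6, 0, 5}

Each tropical root is a break point of the lower envelope of the lines y = a_i + i · x (there are 4 lines, with slopes 0, 1, ..., 3). Only the lines that attain the minimum somewhere contribute to roots; other lines are dominated. Here the surviving (envelope) indices are i = 3, i = 2, i = 1, i = 0.
Intersections between consecutive envelope lines give the roots: for adjacent envelope indices i < j the intersection is x = (a_i − a_j) / (j − i). Reading off the sorted break points: {-6, 0, 5}.
Verification: at each break x_0, at least two indices attain the minimum of min_i(a_i + i · x_0).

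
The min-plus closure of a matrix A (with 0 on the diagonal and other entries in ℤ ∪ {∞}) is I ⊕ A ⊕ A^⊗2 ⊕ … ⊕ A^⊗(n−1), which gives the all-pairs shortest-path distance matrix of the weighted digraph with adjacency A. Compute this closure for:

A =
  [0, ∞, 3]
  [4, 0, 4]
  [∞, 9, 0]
Closure =
  [0, 12, 3]
  [4, 0, 4]
  [13, 9, 0]

This is the Floyd-Warshall all-pairs shortest-path computation. For each intermediate vertex k = 0, 1, …, 2, update dist[i][j] ← min(dist[i][j], dist[i][k] + dist[k][j]). The final matrix gives, for each (i, j), the minimum total weight of any directed path from i to j (possibly empty when i = j).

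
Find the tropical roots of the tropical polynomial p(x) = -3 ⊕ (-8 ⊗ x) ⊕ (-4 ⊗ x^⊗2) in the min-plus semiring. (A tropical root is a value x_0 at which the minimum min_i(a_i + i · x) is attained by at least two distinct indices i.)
Roots: {-4, 5}

Each tropical root is a break point of the lower envelope of the lines y = a_i + i · x (there are 3 lines, with slopes 0, 1, ..., 2). Only the lines that attain the minimum somewhere contribute to roots; other lines are dominated. Here the surviving (envelope) indices are i = 2, i = 1, i = 0.
Intersections between consecutive envelope lines give the roots: for adjacent envelope indices i < j the intersection is x = (a_i − a_j) / (j − i). Reading off the sorted break points: {-4, 5}.
Verification: at each break x_0, at least two indices attain the minimum of min_i(a_i + i · x_0).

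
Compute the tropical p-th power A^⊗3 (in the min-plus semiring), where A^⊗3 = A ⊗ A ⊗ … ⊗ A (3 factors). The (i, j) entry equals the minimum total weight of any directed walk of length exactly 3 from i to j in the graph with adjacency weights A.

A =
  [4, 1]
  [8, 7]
A^⊗3 =
  [12, 9]
  [16, 13]

Each entry (A^⊗3)_ij equals the minimum over all length-3 walks i = v_0 → v_1 → … → v_3 = j of Σ_t A[v_t][v_{t+1}]. For example, for (i, j) = (0, 1) we minimise over 4 possible intermediate vertex sequences; the minimum is 9, attained along the walk 0 → 0 → 0 → 1.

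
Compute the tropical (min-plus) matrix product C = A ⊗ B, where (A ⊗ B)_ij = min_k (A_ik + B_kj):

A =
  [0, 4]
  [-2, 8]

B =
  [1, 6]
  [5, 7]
A ⊗ B =
  [1, 6]
  [-1, 4]

Apply the min-plus product entry-by-entry:
  C[0][0] = min over k of (A[0][0] + B[0][0] = 0 + 1 = 1, A[0][1] + B[1][0] = 4 + 5 = 9) = 1 (attained at k = 0)
  C[0][1] = min over k of (A[0][0] + B[0][1] = 0 + 6 = 6, A[0][1] + B[1][1] = 4 + 7 = 11) = 6 (attained at k = 0)
  C[1][0] = min over k of (A[1][0] + B[0][0] = -2 + 1 = -1, A[1][1] + B[1][0] = 8 + 5 = 13) = -1 (attained at k = 0)
  C[1][1] = min over k of (A[1][0] + B[0][1] = -2 + 6 = 4, A[1][1] + B[1][1] = 8 + 7 = 15) = 4 (attained at k = 0)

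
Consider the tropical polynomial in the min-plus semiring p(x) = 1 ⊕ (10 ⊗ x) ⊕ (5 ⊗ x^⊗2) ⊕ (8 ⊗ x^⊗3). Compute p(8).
p(8) = 1

A tropical monomial a ⊗ x^⊗i evaluates to a + i · x. Evaluating each term at x = 8:
  Term 0 contributes 1 + 0 · 8 = 1
  Term 1 contributes 10 + 1 · 8 = 18
  Term 2 contributes 5 + 2 · 8 = 21
  Term 3 contributes 8 + 3 · 8 = 32
p(8) = ⊕ of these = min[1, 18, 21, 32] = 1.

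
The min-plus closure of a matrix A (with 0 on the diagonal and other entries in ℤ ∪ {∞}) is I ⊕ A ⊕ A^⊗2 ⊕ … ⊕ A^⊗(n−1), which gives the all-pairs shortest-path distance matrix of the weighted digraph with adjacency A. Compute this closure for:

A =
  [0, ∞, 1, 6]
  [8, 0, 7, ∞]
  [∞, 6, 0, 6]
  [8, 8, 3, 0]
Closure =
  [0, 7, 1, 6]
  [8, 0, 7, 13]
  [14, 6, 0, 6]
  [8, 8, 3, 0]

This is the Floyd-Warshall all-pairs shortest-path computation. For each intermediate vertex k = 0, 1, …, 3, update dist[i][j] ← min(dist[i][j], dist[i][k] + dist[k][j]). The final matrix gives, for each (i, j), the minimum total weight of any directed path from i to j (possibly empty when i = j).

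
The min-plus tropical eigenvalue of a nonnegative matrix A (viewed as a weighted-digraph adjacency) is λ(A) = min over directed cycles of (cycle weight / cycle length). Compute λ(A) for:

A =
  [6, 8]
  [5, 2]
λ(A) = 2

Enumerate directed cycles and compute their means (weight / length). Sample:
  cycle 0 → 0: weight = 6, length = 1, mean = 6/1 ≈ 6.000
  cycle 1 → 1: weight = 2, length = 1, mean = 2/1 ≈ 2.000
  cycle 0 → 1 → 0: weight = 13, length = 2, mean = 13/2 ≈ 6.500
  cycle 1 → 0 → 1: weight = 13, length = 2, mean = 13/2 ≈ 6.500
Minimum mean = 2.000, attained e.g. along the cycle 1 → 1 with weight 2 and length 1. So λ(A) = 2/1 = 2.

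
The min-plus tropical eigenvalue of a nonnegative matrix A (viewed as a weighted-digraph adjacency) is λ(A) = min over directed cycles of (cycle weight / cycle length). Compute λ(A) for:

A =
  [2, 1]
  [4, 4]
λ(A) = 2

Enumerate directed cycles and compute their means (weight / length). Sample:
  cycle 0 → 0: weight = 2, length = 1, mean = 2/1 ≈ 2.000
  cycle 1 → 1: weight = 4, length = 1, mean = 4/1 ≈ 4.000
  cycle 0 → 1 → 0: weight = 5, length = 2, mean = 5/2 ≈ 2.500
  cycle 1 → 0 → 1: weight = 5, length = 2, mean = 5/2 ≈ 2.500
Minimum mean = 2.000, attained e.g. along the cycle 0 → 0 with weight 2 and length 1. So λ(A) = 2/1 = 2.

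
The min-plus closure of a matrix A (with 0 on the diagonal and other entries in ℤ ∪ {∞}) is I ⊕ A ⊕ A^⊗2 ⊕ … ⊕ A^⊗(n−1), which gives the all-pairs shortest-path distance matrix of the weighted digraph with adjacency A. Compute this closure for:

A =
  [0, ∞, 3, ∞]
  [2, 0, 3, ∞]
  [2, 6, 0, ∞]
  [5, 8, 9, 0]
Closure =
  [0, 9, 3, ∞]
  [2, 0, 3, ∞]
  [2, 6, 0, ∞]
  [5, 8, 8, 0]

This is the Floyd-Warshall all-pairs shortest-path computation. For each intermediate vertex k = 0, 1, …, 3, update dist[i][j] ← min(dist[i][j], dist[i][k] + dist[k][j]). The final matrix gives, for each (i, j), the minimum total weight of any directed path from i to j (possibly empty when i = j).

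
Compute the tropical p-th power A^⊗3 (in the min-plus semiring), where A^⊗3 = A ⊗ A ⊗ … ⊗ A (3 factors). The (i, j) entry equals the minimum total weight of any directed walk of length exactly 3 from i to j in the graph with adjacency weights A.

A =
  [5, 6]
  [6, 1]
A^⊗3 =
  [13, 8]
  [8, 3]

Each entry (A^⊗3)_ij equals the minimum over all length-3 walks i = v_0 → v_1 → … → v_3 = j of Σ_t A[v_t][v_{t+1}]. For example, for (i, j) = (0, 1) we minimise over 4 possible intermediate vertex sequences; the minimum is 8, attained along the walk 0 → 1 → 1 → 1.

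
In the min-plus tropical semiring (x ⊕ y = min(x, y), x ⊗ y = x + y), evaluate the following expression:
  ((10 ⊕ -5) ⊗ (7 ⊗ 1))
((10 ⊕ -5) ⊗ (7 ⊗ 1)) = 3

Expand innermost to outermost. Recall ⊕ takes the minimum of its arguments and ⊗ takes their sum. Working out the expression ((10 ⊕ -5) ⊗ (7 ⊗ 1)) gives 3.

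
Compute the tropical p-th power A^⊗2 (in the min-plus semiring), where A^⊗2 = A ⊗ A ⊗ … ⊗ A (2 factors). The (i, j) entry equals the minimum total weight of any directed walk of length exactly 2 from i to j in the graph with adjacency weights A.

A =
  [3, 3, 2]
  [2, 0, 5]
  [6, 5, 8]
A^⊗2 =
  [5, 3, 5]
  [2, 0, 4]
  [7, 5, 8]

Each entry (A^⊗2)_ij equals the minimum over all length-2 walks i = v_0 → v_1 → … → v_2 = j of Σ_t A[v_t][v_{t+1}]. For example, for (i, j) = (0, 2) we minimise over 3 possible intermediate vertex sequences; the minimum is 5, attained along the walk 0 → 0 → 2.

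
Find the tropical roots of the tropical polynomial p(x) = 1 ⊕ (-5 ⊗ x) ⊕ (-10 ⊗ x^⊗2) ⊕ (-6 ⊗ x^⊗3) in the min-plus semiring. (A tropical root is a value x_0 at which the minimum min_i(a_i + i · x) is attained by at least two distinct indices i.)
Roots: {-4, 5, 6}

Each tropical root is a break point of the lower envelope of the lines y = a_i + i · x (there are 4 lines, with slopes 0, 1, ..., 3). Only the lines that attain the minimum somewhere contribute to roots; other lines are dominated. Here the surviving (envelope) indices are i = 3, i = 2, i = 1, i = 0.
Intersections between consecutive envelope lines give the roots: for adjacent envelope indices i < j the intersection is x = (a_i − a_j) / (j − i). Reading off the sorted break points: {-4, 5, 6}.
Verification: at each break x_0, at least two indices attain the minimum of min_i(a_i + i · x_0).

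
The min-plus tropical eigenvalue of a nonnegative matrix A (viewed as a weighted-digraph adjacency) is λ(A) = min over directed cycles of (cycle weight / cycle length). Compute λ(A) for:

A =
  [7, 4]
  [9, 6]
λ(A) = 6

Enumerate directed cycles and compute their means (weight / length). Sample:
  cycle 0 → 0: weight = 7, length = 1, mean = 7/1 ≈ 7.000
  cycle 1 → 1: weight = 6, length = 1, mean = 6/1 ≈ 6.000
  cycle 0 → 1 → 0: weight = 13, length = 2, mean = 13/2 ≈ 6.500
  cycle 1 → 0 → 1: weight = 13, length = 2, mean = 13/2 ≈ 6.500
Minimum mean = 6.000, attained e.g. along the cycle 1 → 1 with weight 6 and length 1. So λ(A) = 6/1 = 6.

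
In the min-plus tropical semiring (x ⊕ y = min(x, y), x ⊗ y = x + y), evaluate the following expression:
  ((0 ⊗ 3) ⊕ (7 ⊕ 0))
((0 ⊗ 3) ⊕ (7 ⊕ 0)) = 0

Expand innermost to outermost. Recall ⊕ takes the minimum of its arguments and ⊗ takes their sum. Working out the expression ((0 ⊗ 3) ⊕ (7 ⊕ 0)) gives 0.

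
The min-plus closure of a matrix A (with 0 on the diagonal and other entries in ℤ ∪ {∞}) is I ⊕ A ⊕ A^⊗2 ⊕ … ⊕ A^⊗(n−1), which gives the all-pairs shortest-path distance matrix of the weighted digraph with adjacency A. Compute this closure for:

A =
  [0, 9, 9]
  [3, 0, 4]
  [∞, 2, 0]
Closure =
  [0, 9, 9]
  [3, 0, 4]
  [5, 2, 0]

This is the Floyd-Warshall all-pairs shortest-path computation. For each intermediate vertex k = 0, 1, …, 2, update dist[i][j] ← min(dist[i][j], dist[i][k] + dist[k][j]). The final matrix gives, for each (i, j), the minimum total weight of any directed path from i to j (possibly empty when i = j).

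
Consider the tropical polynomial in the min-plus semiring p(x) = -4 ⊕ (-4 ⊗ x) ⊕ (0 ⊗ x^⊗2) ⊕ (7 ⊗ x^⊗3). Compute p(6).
p(6) = -4

A tropical monomial a ⊗ x^⊗i evaluates to a + i · x. Evaluating each term at x = 6:
  Term 0 contributes -4 + 0 · 6 = -4
  Term 1 contributes -4 + 1 · 6 = 2
  Term 2 contributes 0 + 2 · 6 = 12
  Term 3 contributes 7 + 3 · 6 = 25
p(6) = ⊕ of these = min[-4, 2, 12, 25] = -4.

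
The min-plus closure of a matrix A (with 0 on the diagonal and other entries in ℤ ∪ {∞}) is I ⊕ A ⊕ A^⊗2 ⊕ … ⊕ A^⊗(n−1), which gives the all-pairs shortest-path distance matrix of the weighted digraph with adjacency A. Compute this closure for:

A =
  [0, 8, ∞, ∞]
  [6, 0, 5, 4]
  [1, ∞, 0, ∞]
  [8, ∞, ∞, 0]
Closure =
  [0, 8, 13, 12]
  [6, 0, 5, 4]
  [1, 9, 0, 13]
  [8, 16, 21, 0]

This is the Floyd-Warshall all-pairs shortest-path computation. For each intermediate vertex k = 0, 1, …, 3, update dist[i][j] ← min(dist[i][j], dist[i][k] + dist[k][j]). The final matrix gives, for each (i, j), the minimum total weight of any directed path from i to j (possibly empty when i = j).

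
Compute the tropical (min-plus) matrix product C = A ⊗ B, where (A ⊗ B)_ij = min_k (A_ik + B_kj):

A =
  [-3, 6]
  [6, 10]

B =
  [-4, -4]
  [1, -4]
A ⊗ B =
  [-7, -7]
  [2, 2]

Apply the min-plus product entry-by-entry:
  C[0][0] = min over k of (A[0][0] + B[0][0] = -3 + -4 = -7, A[0][1] + B[1][0] = 6 + 1 = 7) = -7 (attained at k = 0)
  C[0][1] = min over k of (A[0][0] + B[0][1] = -3 + -4 = -7, A[0][1] + B[1][1] = 6 + -4 = 2) = -7 (attained at k = 0)
  C[1][0] = min over k of (A[1][0] + B[0][0] = 6 + -4 = 2, A[1][1] + B[1][0] = 10 + 1 = 11) = 2 (attained at k = 0)
  C[1][1] = min over k of (A[1][0] + B[0][1] = 6 + -4 = 2, A[1][1] + B[1][1] = 10 + -4 = 6) = 2 (attained at k = 0)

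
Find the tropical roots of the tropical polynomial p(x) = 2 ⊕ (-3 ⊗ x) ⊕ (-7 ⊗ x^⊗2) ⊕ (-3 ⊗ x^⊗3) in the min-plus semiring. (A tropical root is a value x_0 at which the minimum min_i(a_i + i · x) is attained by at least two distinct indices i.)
Roots: {-4, 4, 5}

Each tropical root is a break point of the lower envelope of the lines y = a_i + i · x (there are 4 lines, with slopes 0, 1, ..., 3). Only the lines that attain the minimum somewhere contribute to roots; other lines are dominated. Here the surviving (envelope) indices are i = 3, i = 2, i = 1, i = 0.
Intersections between consecutive envelope lines give the roots: for adjacent envelope indices i < j the intersection is x = (a_i − a_j) / (j − i). Reading off the sorted break points: {-4, 4, 5}.
Verification: at each break x_0, at least two indices attain the minimum of min_i(a_i + i · x_0).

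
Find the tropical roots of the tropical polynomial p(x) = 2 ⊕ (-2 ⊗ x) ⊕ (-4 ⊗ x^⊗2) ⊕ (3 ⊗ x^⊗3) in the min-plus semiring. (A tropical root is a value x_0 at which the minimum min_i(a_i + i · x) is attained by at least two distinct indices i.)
Roots: {-7, 2, 4}

Each tropical root is a break point of the lower envelope of the lines y = a_i + i · x (there are 4 lines, with slopes 0, 1, ..., 3). Only the lines that attain the minimum somewhere contribute to roots; other lines are dominated. Here the surviving (envelope) indices are i = 3, i = 2, i = 1, i = 0.
Intersections between consecutive envelope lines give the roots: for adjacent envelope indices i < j the intersection is x = (a_i − a_j) / (j − i). Reading off the sorted break points: {-7, 2, 4}.
Verification: at each break x_0, at least two indices attain the minimum of min_i(a_i + i · x_0).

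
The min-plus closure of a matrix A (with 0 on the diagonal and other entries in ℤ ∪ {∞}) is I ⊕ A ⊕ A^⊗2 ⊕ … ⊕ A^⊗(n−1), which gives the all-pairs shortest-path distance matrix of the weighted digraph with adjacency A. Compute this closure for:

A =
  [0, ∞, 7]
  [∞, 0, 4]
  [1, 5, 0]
Closure =
  [0, 12, 7]
  [5, 0, 4]
  [1, 5, 0]

This is the Floyd-Warshall all-pairs shortest-path computation. For each intermediate vertex k = 0, 1, …, 2, update dist[i][j] ← min(dist[i][j], dist[i][k] + dist[k][j]). The final matrix gives, for each (i, j), the minimum total weight of any directed path from i to j (possibly empty when i = j).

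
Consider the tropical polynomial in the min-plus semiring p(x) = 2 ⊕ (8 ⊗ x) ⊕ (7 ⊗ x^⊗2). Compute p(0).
p(0) = 2

A tropical monomial a ⊗ x^⊗i evaluates to a + i · x. Evaluating each term at x = 0:
  Term 0 contributes 2 + 0 · 0 = 2
  Term 1 contributes 8 + 1 · 0 = 8
  Term 2 contributes 7 + 2 · 0 = 7
p(0) = ⊕ of these = min[2, 8, 7] = 2.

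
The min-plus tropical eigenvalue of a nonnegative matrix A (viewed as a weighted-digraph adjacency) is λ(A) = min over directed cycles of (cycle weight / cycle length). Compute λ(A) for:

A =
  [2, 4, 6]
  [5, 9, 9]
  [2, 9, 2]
λ(A) = 2

Enumerate directed cycles and compute their means (weight / length). Sample:
  cycle 0 → 0: weight = 2, length = 1, mean = 2/1 ≈ 2.000
  cycle 1 → 1: weight = 9, length = 1, mean = 9/1 ≈ 9.000
  cycle 2 → 2: weight = 2, length = 1, mean = 2/1 ≈ 2.000
  cycle 0 → 1 → 0: weight = 9, length = 2, mean = 9/2 ≈ 4.500
  cycle 0 → 2 → 0: weight = 8, length = 2, mean = 8/2 ≈ 4.000
  cycle 1 → 0 → 1: weight = 9, length = 2, mean = 9/2 ≈ 4.500
Minimum mean = 2.000, attained e.g. along the cycle 0 → 0 with weight 2 and length 1. So λ(A) = 2/1 = 2.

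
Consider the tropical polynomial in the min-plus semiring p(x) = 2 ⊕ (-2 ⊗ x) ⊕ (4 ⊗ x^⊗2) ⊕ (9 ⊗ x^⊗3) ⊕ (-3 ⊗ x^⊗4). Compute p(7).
p(7) = 2

A tropical monomial a ⊗ x^⊗i evaluates to a + i · x. Evaluating each term at x = 7:
  Term 0 contributes 2 + 0 · 7 = 2
  Term 1 contributes -2 + 1 · 7 = 5
  Term 2 contributes 4 + 2 · 7 = 18
  Term 3 contributes 9 + 3 · 7 = 30
  Term 4 contributes -3 + 4 · 7 = 25
p(7) = ⊕ of these = min[2, 5, 18, 30, 25] = 2.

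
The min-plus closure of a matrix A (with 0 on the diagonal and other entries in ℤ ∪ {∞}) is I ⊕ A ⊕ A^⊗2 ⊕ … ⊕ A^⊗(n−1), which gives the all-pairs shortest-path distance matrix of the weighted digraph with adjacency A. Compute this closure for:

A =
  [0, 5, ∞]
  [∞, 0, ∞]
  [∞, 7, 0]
Closure =
  [0, 5, ∞]
  [∞, 0, ∞]
  [∞, 7, 0]

This is the Floyd-Warshall all-pairs shortest-path computation. For each intermediate vertex k = 0, 1, …, 2, update dist[i][j] ← min(dist[i][j], dist[i][k] + dist[k][j]). The final matrix gives, for each (i, j), the minimum total weight of any directed path from i to j (possibly empty when i = j).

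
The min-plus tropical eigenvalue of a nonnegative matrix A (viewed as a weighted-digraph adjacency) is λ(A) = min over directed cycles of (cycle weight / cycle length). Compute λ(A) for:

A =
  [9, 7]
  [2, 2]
λ(A) = 2

Enumerate directed cycles and compute their means (weight / length). Sample:
  cycle 0 → 0: weight = 9, length = 1, mean = 9/1 ≈ 9.000
  cycle 1 → 1: weight = 2, length = 1, mean = 2/1 ≈ 2.000
  cycle 0 → 1 → 0: weight = 9, length = 2, mean = 9/2 ≈ 4.500
  cycle 1 → 0 → 1: weight = 9, length = 2, mean = 9/2 ≈ 4.500
Minimum mean = 2.000, attained e.g. along the cycle 1 → 1 with weight 2 and length 1. So λ(A) = 2/1 = 2.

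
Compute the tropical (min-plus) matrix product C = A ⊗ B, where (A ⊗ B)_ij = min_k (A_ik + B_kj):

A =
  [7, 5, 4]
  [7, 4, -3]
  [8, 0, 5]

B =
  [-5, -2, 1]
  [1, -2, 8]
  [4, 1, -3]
A ⊗ B =
  [2, 3, 1]
  [1, -2, -6]
  [1, -2, 2]

Apply the min-plus product entry-by-entry:
  C[0][0] = min over k of (A[0][0] + B[0][0] = 7 + -5 = 2, A[0][1] + B[1][0] = 5 + 1 = 6, A[0][2] + B[2][0] = 4 + 4 = 8) = 2 (attained at k = 0)
  C[0][1] = min over k of (A[0][0] + B[0][1] = 7 + -2 = 5, A[0][1] + B[1][1] = 5 + -2 = 3, A[0][2] + B[2][1] = 4 + 1 = 5) = 3 (attained at k = 1)
  C[0][2] = min over k of (A[0][0] + B[0][2] = 7 + 1 = 8, A[0][1] + B[1][2] = 5 + 8 = 13, A[0][2] + B[2][2] = 4 + -3 = 1) = 1 (attained at k = 2)
  C[1][0] = min over k of (A[1][0] + B[0][0] = 7 + -5 = 2, A[1][1] + B[1][0] = 4 + 1 = 5, A[1][2] + B[2][0] = -3 + 4 = 1) = 1 (attained at k = 2)
  C[1][1] = min over k of (A[1][0] + B[0][1] = 7 + -2 = 5, A[1][1] + B[1][1] = 4 + -2 = 2, A[1][2] + B[2][1] = -3 + 1 = -2) = -2 (attained at k = 2)
  C[1][2] = min over k of (A[1][0] + B[0][2] = 7 + 1 = 8, A[1][1] + B[1][2] = 4 + 8 = 12, A[1][2] + B[2][2] = -3 + -3 = -6) = -6 (attained at k = 2)
  C[2][0] = min over k of (A[2][0] + B[0][0] = 8 + -5 = 3, A[2][1] + B[1][0] = 0 + 1 = 1, A[2][2] + B[2][0] = 5 + 4 = 9) = 1 (attained at k = 1)
  C[2][1] = min over k of (A[2][0] + B[0][1] = 8 + -2 = 6, A[2][1] + B[1][1] = 0 + -2 = -2, A[2][2] + B[2][1] = 5 + 1 = 6) = -2 (attained at k = 1)
  C[2][2] = min over k of (A[2][0] + B[0][2] = 8 + 1 = 9, A[2][1] + B[1][2] = 0 + 8 = 8, A[2][2] + B[2][2] = 5 + -3 = 2) = 2 (attained at k = 2)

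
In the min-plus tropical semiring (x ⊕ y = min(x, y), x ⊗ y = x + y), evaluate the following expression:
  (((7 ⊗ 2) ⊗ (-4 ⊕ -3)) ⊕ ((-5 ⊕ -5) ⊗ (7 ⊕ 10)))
(((7 ⊗ 2) ⊗ (-4 ⊕ -3)) ⊕ ((-5 ⊕ -5) ⊗ (7 ⊕ 10))) = 2

Expand innermost to outermost. Recall ⊕ takes the minimum of its arguments and ⊗ takes their sum. Working out the expression (((7 ⊗ 2) ⊗ (-4 ⊕ -3)) ⊕ ((-5 ⊕ -5) ⊗ (7 ⊕ 10))) gives 2.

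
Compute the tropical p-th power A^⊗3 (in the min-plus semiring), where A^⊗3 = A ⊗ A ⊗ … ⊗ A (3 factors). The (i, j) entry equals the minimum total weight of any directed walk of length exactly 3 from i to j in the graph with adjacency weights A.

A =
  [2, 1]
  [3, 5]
A^⊗3 =
  [6, 5]
  [7, 6]

Each entry (A^⊗3)_ij equals the minimum over all length-3 walks i = v_0 → v_1 → … → v_3 = j of Σ_t A[v_t][v_{t+1}]. For example, for (i, j) = (0, 1) we minimise over 4 possible intermediate vertex sequences; the minimum is 5, attained along the walk 0 → 0 → 0 → 1.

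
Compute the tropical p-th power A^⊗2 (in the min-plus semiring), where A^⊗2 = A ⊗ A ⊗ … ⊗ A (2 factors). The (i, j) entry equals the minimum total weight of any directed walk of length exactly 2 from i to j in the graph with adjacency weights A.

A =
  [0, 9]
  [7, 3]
A^⊗2 =
  [0, 9]
  [7, 6]

Each entry (A^⊗2)_ij equals the minimum over all length-2 walks i = v_0 → v_1 → … → v_2 = j of Σ_t A[v_t][v_{t+1}]. For example, for (i, j) = (0, 1) we minimise over 2 possible intermediate vertex sequences; the minimum is 9, attained along the walk 0 → 0 → 1.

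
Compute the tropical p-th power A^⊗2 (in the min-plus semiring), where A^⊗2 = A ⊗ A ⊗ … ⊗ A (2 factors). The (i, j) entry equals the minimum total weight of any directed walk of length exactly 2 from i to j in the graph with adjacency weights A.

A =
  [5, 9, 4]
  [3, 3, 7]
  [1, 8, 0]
A^⊗2 =
  [5, 12, 4]
  [6, 6, 7]
  [1, 8, 0]

Each entry (A^⊗2)_ij equals the minimum over all length-2 walks i = v_0 → v_1 → … → v_2 = j of Σ_t A[v_t][v_{t+1}]. For example, for (i, j) = (0, 2) we minimise over 3 possible intermediate vertex sequences; the minimum is 4, attained along the walk 0 → 2 → 2.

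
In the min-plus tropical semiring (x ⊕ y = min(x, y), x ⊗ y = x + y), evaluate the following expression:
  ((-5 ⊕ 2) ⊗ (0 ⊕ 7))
((-5 ⊕ 2) ⊗ (0 ⊕ 7)) = -5

Expand innermost to outermost. Recall ⊕ takes the minimum of its arguments and ⊗ takes their sum. Working out the expression ((-5 ⊕ 2) ⊗ (0 ⊕ 7)) gives -5.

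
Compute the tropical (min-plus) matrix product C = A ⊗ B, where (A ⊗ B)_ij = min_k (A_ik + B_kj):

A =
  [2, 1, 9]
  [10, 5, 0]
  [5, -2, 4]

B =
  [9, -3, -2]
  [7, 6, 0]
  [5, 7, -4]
A ⊗ B =
  [8, -1, 0]
  [5, 7, -4]
  [5, 2, -2]

Apply the min-plus product entry-by-entry:
  C[0][0] = min over k of (A[0][0] + B[0][0] = 2 + 9 = 11, A[0][1] + B[1][0] = 1 + 7 = 8, A[0][2] + B[2][0] = 9 + 5 = 14) = 8 (attained at k = 1)
  C[0][1] = min over k of (A[0][0] + B[0][1] = 2 + -3 = -1, A[0][1] + B[1][1] = 1 + 6 = 7, A[0][2] + B[2][1] = 9 + 7 = 16) = -1 (attained at k = 0)
  C[0][2] = min over k of (A[0][0] + B[0][2] = 2 + -2 = 0, A[0][1] + B[1][2] = 1 + 0 = 1, A[0][2] + B[2][2] = 9 + -4 = 5) = 0 (attained at k = 0)
  C[1][0] = min over k of (A[1][0] + B[0][0] = 10 + 9 = 19, A[1][1] + B[1][0] = 5 + 7 = 12, A[1][2] + B[2][0] = 0 + 5 = 5) = 5 (attained at k = 2)
  C[1][1] = min over k of (A[1][0] + B[0][1] = 10 + -3 = 7, A[1][1] + B[1][1] = 5 + 6 = 11, A[1][2] + B[2][1] = 0 + 7 = 7) = 7 (attained at k = 0)
  C[1][2] = min over k of (A[1][0] + B[0][2] = 10 + -2 = 8, A[1][1] + B[1][2] = 5 + 0 = 5, A[1][2] + B[2][2] = 0 + -4 = -4) = -4 (attained at k = 2)
  C[2][0] = min over k of (A[2][0] + B[0][0] = 5 + 9 = 14, A[2][1] + B[1][0] = -2 + 7 = 5, A[2][2] + B[2][0] = 4 + 5 = 9) = 5 (attained at k = 1)
  C[2][1] = min over k of (A[2][0] + B[0][1] = 5 + -3 = 2, A[2][1] + B[1][1] = -2 + 6 = 4, A[2][2] + B[2][1] = 4 + 7 = 11) = 2 (attained at k = 0)
  C[2][2] = min over k of (A[2][0] + B[0][2] = 5 + -2 = 3, A[2][1] + B[1][2] = -2 + 0 = -2, A[2][2] + B[2][2] = 4 + -4 = 0) = -2 (attained at k = 1)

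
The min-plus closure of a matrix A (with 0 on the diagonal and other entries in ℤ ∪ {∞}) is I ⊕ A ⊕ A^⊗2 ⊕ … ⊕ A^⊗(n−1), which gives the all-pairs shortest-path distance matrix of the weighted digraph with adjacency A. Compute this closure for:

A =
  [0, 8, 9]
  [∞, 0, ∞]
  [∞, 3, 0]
Closure =
  [0, 8, 9]
  [∞, 0, ∞]
  [∞, 3, 0]

This is the Floyd-Warshall all-pairs shortest-path computation. For each intermediate vertex k = 0, 1, …, 2, update dist[i][j] ← min(dist[i][j], dist[i][k] + dist[k][j]). The final matrix gives, for each (i, j), the minimum total weight of any directed path from i to j (possibly empty when i = j).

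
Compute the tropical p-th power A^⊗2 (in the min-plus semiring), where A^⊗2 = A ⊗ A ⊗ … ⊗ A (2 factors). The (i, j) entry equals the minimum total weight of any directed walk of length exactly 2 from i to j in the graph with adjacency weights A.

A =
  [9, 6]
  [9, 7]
A^⊗2 =
  [15, 13]
  [16, 14]

Each entry (A^⊗2)_ij equals the minimum over all length-2 walks i = v_0 → v_1 → … → v_2 = j of Σ_t A[v_t][v_{t+1}]. For example, for (i, j) = (0, 1) we minimise over 2 possible intermediate vertex sequences; the minimum is 13, attained along the walk 0 → 1 → 1.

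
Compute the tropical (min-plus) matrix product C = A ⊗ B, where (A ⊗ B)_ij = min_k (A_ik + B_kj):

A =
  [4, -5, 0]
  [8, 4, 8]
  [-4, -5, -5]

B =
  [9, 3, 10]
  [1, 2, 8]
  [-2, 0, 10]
A ⊗ B =
  [-4, -3, 3]
  [5, 6, 12]
  [-7, -5, 3]

Apply the min-plus product entry-by-entry:
  C[0][0] = min over k of (A[0][0] + B[0][0] = 4 + 9 = 13, A[0][1] + B[1][0] = -5 + 1 = -4, A[0][2] + B[2][0] = 0 + -2 = -2) = -4 (attained at k = 1)
  C[0][1] = min over k of (A[0][0] + B[0][1] = 4 + 3 = 7, A[0][1] + B[1][1] = -5 + 2 = -3, A[0][2] + B[2][1] = 0 + 0 = 0) = -3 (attained at k = 1)
  C[0][2] = min over k of (A[0][0] + B[0][2] = 4 + 10 = 14, A[0][1] + B[1][2] = -5 + 8 = 3, A[0][2] + B[2][2] = 0 + 10 = 10) = 3 (attained at k = 1)
  C[1][0] = min over k of (A[1][0] + B[0][0] = 8 + 9 = 17, A[1][1] + B[1][0] = 4 + 1 = 5, A[1][2] + B[2][0] = 8 + -2 = 6) = 5 (attained at k = 1)
  C[1][1] = min over k of (A[1][0] + B[0][1] = 8 + 3 = 11, A[1][1] + B[1][1] = 4 + 2 = 6, A[1][2] + B[2][1] = 8 + 0 = 8) = 6 (attained at k = 1)
  C[1][2] = min over k of (A[1][0] + B[0][2] = 8 + 10 = 18, A[1][1] + B[1][2] = 4 + 8 = 12, A[1][2] + B[2][2] = 8 + 10 = 18) = 12 (attained at k = 1)
  C[2][0] = min over k of (A[2][0] + B[0][0] = -4 + 9 = 5, A[2][1] + B[1][0] = -5 + 1 = -4, A[2][2] + B[2][0] = -5 + -2 = -7) = -7 (attained at k = 2)
  C[2][1] = min over k of (A[2][0] + B[0][1] = -4 + 3 = -1, A[2][1] + B[1][1] = -5 + 2 = -3, A[2][2] + B[2][1] = -5 + 0 = -5) = -5 (attained at k = 2)
  C[2][2] = min over k of (A[2][0] + B[0][2] = -4 + 10 = 6, A[2][1] + B[1][2] = -5 + 8 = 3, A[2][2] + B[2][2] = -5 + 10 = 5) = 3 (attained at k = 1)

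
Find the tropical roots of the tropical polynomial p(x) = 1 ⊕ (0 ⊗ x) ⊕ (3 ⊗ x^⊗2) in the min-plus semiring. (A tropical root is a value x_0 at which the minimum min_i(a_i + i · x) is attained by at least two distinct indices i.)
Roots: {-3, 1}

Each tropical root is a break point of the lower envelope of the lines y = a_i + i · x (there are 3 lines, with slopes 0, 1, ..., 2). Only the lines that attain the minimum somewhere contribute to roots; other lines are dominated. Here the surviving (envelope) indices are i = 2, i = 1, i = 0.
Intersections between consecutive envelope lines give the roots: for adjacent envelope indices i < j the intersection is x = (a_i − a_j) / (j − i). Reading off the sorted break points: {-3, 1}.
Verification: at each break x_0, at least two indices attain the minimum of min_i(a_i + i · x_0).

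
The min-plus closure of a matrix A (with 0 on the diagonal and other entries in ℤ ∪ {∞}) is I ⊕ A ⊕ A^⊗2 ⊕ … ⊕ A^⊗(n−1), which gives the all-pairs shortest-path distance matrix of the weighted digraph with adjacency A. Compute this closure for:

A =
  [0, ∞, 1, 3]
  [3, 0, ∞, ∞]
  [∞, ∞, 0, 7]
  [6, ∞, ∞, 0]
Closure =
  [0, ∞, 1, 3]
  [3, 0, 4, 6]
  [13, ∞, 0, 7]
  [6, ∞, 7, 0]

This is the Floyd-Warshall all-pairs shortest-path computation. For each intermediate vertex k = 0, 1, …, 3, update dist[i][j] ← min(dist[i][j], dist[i][k] + dist[k][j]). The final matrix gives, for each (i, j), the minimum total weight of any directed path from i to j (possibly empty when i = j).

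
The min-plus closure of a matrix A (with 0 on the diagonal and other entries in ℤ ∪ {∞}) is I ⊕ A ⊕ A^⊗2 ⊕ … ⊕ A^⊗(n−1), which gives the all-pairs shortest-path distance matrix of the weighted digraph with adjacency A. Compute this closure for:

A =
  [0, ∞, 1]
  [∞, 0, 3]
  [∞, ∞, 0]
Closure =
  [0, ∞, 1]
  [∞, 0, 3]
  [∞, ∞, 0]

This is the Floyd-Warshall all-pairs shortest-path computation. For each intermediate vertex k = 0, 1, …, 2, update dist[i][j] ← min(dist[i][j], dist[i][k] + dist[k][j]). The final matrix gives, for each (i, j), the minimum total weight of any directed path from i to j (possibly empty when i = j).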